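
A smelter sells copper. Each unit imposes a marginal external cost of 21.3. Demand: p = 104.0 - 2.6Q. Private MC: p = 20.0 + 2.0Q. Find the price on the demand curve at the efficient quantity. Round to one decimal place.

P = 68.6

Social marginal cost = private MC + MEC = 41.3 + 2.0Q.
Set SMC = demand: 41.3 + 2.0Q = 104.0 - 2.6Q → Q* = 13.6304.
Consumer price on the demand curve at Q*: 104.0 − 2.6×13.6304 = 68.5610.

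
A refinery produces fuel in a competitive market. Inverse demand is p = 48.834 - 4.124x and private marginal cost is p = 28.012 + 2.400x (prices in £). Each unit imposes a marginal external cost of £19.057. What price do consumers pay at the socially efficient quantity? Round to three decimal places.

P = £47.718

Social marginal cost = private MC + MEC = 47.069 + 2.400x.
Set SMC = demand: 47.069 + 2.400x = 48.834 - 4.124x → x* = 0.2705.
Consumer price on the demand curve at x*: 48.834 − 4.124×0.2705 = 47.7185.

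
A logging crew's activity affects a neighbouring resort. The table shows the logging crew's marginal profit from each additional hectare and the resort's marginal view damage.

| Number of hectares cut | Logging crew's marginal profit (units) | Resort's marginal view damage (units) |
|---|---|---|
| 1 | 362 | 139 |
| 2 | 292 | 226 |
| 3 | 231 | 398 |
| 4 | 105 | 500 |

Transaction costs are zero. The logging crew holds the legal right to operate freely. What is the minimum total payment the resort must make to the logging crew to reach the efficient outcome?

Left alone the logging crew would choose level 4 (marginal profit stays positive).
Efficient level: k* = 2 (marginal profit ≥ marginal view damage through 2).
The resort must at least cover the logging crew's forgone profit from cutting 4→2: 231 + 105 = 336.

336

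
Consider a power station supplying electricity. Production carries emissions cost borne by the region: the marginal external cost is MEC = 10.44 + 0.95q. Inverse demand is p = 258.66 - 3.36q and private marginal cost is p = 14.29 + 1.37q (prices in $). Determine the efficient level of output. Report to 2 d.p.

Social marginal cost = private MC + MEC = 24.73 + 2.32q.
Set SMC = demand: 24.73 + 2.32q = 258.66 - 3.36q → q* = 41.1849.

q* = 41.18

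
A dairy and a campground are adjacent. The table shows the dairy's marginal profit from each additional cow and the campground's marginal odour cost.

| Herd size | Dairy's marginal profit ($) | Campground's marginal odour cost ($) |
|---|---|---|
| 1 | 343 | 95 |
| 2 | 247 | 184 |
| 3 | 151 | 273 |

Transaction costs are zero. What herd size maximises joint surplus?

Bargaining reaches the level where marginal profit last exceeds marginal odour cost.
That holds through level 2 (247 ≥ 184) but not at 3 (151 < 273).

2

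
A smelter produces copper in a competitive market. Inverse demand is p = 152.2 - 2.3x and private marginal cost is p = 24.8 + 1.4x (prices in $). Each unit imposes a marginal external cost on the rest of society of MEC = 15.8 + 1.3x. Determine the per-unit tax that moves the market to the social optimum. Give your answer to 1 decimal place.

Social marginal cost = private MC + MEC = 40.6 + 2.7x.
Set SMC = demand: 40.6 + 2.7x = 152.2 - 2.3x → x* = 22.3200.
The Pigouvian tax equals MEC at x*: 15.8 + 1.3×22.3200 = 44.8160.

tax = $44.8 per unit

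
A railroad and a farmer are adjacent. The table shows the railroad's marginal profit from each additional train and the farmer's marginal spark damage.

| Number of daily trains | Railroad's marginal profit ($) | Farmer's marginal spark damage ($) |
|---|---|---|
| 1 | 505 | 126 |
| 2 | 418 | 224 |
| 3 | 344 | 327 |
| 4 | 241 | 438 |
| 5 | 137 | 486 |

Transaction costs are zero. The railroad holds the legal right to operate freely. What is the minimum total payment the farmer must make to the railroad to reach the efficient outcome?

$378

Left alone the railroad would choose level 5 (marginal profit stays positive).
Efficient level: k* = 3 (marginal profit ≥ marginal spark damage through 3).
The farmer must at least cover the railroad's forgone profit from cutting 5→3: 241 + 137 = 378.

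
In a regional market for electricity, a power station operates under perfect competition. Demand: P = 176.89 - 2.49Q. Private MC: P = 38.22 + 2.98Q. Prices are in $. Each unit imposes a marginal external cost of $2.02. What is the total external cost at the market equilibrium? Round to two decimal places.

Market equilibrium (private): 38.22 + 2.98Q = 176.89 - 2.49Q → Q_m = 25.3510.
Total external cost = MEC × Q_m = 2.02 × 25.3510 = 51.2090.

$51.21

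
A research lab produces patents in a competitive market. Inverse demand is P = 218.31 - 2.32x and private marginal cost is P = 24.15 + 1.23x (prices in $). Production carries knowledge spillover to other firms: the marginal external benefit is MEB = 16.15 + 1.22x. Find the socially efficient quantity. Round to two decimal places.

Social marginal cost = private MC − MEB = 8.00 + 0.01x.
Set SMC = demand: 8.00 + 0.01x = 218.31 - 2.32x → x* = 90.2618.

x* = 90.26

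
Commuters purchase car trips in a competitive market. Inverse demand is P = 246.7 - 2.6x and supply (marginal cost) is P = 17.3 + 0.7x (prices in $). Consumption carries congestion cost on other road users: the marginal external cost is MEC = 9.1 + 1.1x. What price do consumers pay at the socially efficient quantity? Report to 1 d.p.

P = $116.5

Social marginal benefit = demand − MEC = 237.6 - 3.7x.
Set SMB = MC: 237.6 - 3.7x = 17.3 + 0.7x → x* = 50.0682.
Consumer price on the demand curve at x*: 246.7 − 2.6×50.0682 = 116.5227.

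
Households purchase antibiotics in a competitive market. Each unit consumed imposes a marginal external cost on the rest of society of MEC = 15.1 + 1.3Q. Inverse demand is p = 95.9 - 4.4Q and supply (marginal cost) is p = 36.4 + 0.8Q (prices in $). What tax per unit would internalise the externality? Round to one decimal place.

tax = $24.0 per unit

Social marginal benefit = demand − MEC = 80.8 - 5.7Q.
Set SMB = MC: 80.8 - 5.7Q = 36.4 + 0.8Q → Q* = 6.8308.
The Pigouvian tax equals MEC at Q*: 15.1 + 1.3×6.8308 = 23.9800.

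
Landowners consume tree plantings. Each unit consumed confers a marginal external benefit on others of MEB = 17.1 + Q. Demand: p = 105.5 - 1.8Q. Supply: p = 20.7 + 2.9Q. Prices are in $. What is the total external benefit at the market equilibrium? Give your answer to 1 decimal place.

$471.3

Market equilibrium (private): 20.7 + 2.9Q = 105.5 - 1.8Q → Q_m = 18.0426.
Total external benefit = ∫₀^{Q_m} (17.1 + 1.0Q) dQ = 17.1×18.0426 + ½×1.0×18.0426² = 471.2962.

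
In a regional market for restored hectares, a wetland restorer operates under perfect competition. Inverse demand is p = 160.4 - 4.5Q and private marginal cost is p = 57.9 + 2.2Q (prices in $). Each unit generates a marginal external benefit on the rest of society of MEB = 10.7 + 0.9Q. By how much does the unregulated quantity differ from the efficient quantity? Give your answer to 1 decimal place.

4.2 units

Market equilibrium (private): 57.9 + 2.2Q = 160.4 - 4.5Q → Q_m = 15.2985.
Social marginal cost = private MC − MEB = 47.2 + 1.3Q.
Set SMC = demand: 47.2 + 1.3Q = 160.4 - 4.5Q → Q* = 19.5172.
Gap = |15.2985 − 19.5172| = 4.2187.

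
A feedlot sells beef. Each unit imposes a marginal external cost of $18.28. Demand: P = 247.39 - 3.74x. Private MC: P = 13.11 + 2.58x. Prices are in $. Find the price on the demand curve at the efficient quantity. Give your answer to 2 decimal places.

Social marginal cost = private MC + MEC = 31.39 + 2.58x.
Set SMC = demand: 31.39 + 2.58x = 247.39 - 3.74x → x* = 34.1772.
Consumer price on the demand curve at x*: 247.39 − 3.74×34.1772 = 119.5673.

P = $119.57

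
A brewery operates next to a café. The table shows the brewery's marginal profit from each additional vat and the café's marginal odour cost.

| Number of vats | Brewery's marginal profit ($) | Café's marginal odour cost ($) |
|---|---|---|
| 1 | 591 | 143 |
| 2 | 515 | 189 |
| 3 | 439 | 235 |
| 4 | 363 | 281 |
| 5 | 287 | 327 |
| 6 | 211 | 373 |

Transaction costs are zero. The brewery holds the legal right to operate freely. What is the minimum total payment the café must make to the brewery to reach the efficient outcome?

$498

Left alone the brewery would choose level 6 (marginal profit stays positive).
Efficient level: k* = 4 (marginal profit ≥ marginal odour cost through 4).
The café must at least cover the brewery's forgone profit from cutting 6→4: 287 + 211 = 498.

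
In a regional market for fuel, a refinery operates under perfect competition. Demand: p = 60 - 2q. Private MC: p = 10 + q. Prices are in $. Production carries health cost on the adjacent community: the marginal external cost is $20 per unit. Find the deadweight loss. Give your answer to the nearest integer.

Market equilibrium (private): 10 + q = 60 - 2q → q_m = 16.6667.
Social marginal cost = private MC + MEC = 30 + q.
Set SMC = demand: 30 + q = 60 - 2q → q* = 10.0000.
The loss is the area between SMC and demand from q* to q_m; with linear curves that's a triangle of height MEC(q_m).
DWL = ½ × 6.6667 × 20.0000 = 66.6670.

DWL = $67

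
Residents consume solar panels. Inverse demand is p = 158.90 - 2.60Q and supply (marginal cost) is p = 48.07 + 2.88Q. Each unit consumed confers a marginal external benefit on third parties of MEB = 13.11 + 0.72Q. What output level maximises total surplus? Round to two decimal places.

Q* = 26.04

Social marginal benefit = demand + MEB = 172.01 - 1.88Q.
Set SMB = MC: 172.01 - 1.88Q = 48.07 + 2.88Q → Q* = 26.0378.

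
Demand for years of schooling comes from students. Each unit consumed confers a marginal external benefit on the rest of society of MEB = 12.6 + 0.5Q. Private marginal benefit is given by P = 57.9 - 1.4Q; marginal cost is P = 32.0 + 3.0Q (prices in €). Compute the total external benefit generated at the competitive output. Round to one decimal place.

Market equilibrium (private): 32.0 + 3.0Q = 57.9 - 1.4Q → Q_m = 5.8864.
Total external benefit = ∫₀^{Q_m} (12.6 + 0.5Q) dQ = 12.6×5.8864 + ½×0.5×5.8864² = 82.8311.

€82.8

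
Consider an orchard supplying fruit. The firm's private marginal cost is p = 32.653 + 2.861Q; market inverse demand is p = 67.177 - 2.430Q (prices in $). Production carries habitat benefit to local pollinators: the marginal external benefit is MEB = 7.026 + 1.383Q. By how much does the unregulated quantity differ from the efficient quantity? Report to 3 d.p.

4.107 units

Market equilibrium (private): 32.653 + 2.861Q = 67.177 - 2.430Q → Q_m = 6.5250.
Social marginal cost = private MC − MEB = 25.627 + 1.478Q.
Set SMC = demand: 25.627 + 1.478Q = 67.177 - 2.430Q → Q* = 10.6320.
Gap = |6.5250 − 10.6320| = 4.1070.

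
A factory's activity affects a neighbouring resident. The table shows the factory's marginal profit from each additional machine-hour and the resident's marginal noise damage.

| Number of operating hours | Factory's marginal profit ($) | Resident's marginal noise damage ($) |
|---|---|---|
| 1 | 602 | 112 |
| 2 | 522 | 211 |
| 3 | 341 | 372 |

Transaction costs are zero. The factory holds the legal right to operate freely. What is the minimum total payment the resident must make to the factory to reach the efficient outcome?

$341

Left alone the factory would choose level 3 (marginal profit stays positive).
Efficient level: k* = 2 (marginal profit ≥ marginal noise damage through 2).
The resident must at least cover the factory's forgone profit from cutting 3→2: 341 = 341.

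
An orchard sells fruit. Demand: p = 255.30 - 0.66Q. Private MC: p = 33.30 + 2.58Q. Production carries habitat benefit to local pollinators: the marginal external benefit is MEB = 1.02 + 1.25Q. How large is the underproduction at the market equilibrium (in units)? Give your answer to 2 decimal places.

Market equilibrium (private): 33.30 + 2.58Q = 255.30 - 0.66Q → Q_m = 68.5185.
Social marginal cost = private MC − MEB = 32.28 + 1.33Q.
Set SMC = demand: 32.28 + 1.33Q = 255.30 - 0.66Q → Q* = 112.0704.
Gap = |68.5185 − 112.0704| = 43.5519.

43.55 units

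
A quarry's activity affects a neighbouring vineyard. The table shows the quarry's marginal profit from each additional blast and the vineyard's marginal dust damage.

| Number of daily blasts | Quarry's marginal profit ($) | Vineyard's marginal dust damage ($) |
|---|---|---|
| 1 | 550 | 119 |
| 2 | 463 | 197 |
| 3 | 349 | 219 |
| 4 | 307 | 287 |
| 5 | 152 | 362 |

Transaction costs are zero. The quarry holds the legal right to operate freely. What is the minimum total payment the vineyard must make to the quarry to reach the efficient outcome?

Left alone the quarry would choose level 5 (marginal profit stays positive).
Efficient level: k* = 4 (marginal profit ≥ marginal dust damage through 4).
The vineyard must at least cover the quarry's forgone profit from cutting 5→4: 152 = 152.

$152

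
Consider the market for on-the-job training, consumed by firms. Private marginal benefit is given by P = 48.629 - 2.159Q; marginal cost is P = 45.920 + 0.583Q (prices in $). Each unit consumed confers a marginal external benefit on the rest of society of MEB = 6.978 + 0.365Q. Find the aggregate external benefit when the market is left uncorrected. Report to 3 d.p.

Market equilibrium (private): 45.920 + 0.583Q = 48.629 - 2.159Q → Q_m = 0.9880.
Total external benefit = ∫₀^{Q_m} (6.978 + 0.365Q) dQ = 6.978×0.9880 + ½×0.365×0.9880² = 7.0724.

$7.072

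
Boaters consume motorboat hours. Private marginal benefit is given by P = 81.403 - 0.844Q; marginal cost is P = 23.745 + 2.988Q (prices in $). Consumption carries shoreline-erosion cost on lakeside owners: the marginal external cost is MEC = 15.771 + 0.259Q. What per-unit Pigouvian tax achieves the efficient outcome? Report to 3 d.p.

tax = $18.423 per unit

Social marginal benefit = demand − MEC = 65.632 - 1.103Q.
Set SMB = MC: 65.632 - 1.103Q = 23.745 + 2.988Q → Q* = 10.2388.
The Pigouvian tax equals MEC at Q*: 15.771 + 0.259×10.2388 = 18.4228.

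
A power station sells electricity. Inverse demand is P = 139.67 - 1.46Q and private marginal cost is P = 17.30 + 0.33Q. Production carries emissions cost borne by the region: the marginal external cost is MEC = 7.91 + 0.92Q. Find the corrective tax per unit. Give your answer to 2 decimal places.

Social marginal cost = private MC + MEC = 25.21 + 1.25Q.
Set SMC = demand: 25.21 + 1.25Q = 139.67 - 1.46Q → Q* = 42.2362.
The Pigouvian tax equals MEC at Q*: 7.91 + 0.92×42.2362 = 46.7673.

tax = 46.77 per unit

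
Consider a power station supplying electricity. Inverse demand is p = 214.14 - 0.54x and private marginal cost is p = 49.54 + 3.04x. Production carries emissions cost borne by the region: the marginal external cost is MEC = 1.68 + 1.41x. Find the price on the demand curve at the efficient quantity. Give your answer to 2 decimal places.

Social marginal cost = private MC + MEC = 51.22 + 4.45x.
Set SMC = demand: 51.22 + 4.45x = 214.14 - 0.54x → x* = 32.6493.
Consumer price on the demand curve at x*: 214.14 − 0.54×32.6493 = 196.5094.

P = 196.51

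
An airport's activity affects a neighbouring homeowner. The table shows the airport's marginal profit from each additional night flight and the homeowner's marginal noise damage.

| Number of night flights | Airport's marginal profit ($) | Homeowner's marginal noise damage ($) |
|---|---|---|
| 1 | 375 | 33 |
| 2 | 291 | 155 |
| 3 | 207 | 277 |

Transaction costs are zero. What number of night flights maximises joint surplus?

Bargaining reaches the level where marginal profit last exceeds marginal noise damage.
That holds through level 2 (291 ≥ 155) but not at 3 (207 < 277).

2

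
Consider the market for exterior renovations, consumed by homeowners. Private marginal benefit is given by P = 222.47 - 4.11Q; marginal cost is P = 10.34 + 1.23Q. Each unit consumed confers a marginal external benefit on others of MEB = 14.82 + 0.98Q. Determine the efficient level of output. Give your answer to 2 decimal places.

Q* = 52.05

Social marginal benefit = demand + MEB = 237.29 - 3.13Q.
Set SMB = MC: 237.29 - 3.13Q = 10.34 + 1.23Q → Q* = 52.0528.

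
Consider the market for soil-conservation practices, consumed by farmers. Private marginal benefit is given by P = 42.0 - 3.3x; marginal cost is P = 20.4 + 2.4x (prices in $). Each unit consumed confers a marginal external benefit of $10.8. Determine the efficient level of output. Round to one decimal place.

x* = 5.7

Social marginal benefit = demand + MEB = 52.8 - 3.3x.
Set SMB = MC: 52.8 - 3.3x = 20.4 + 2.4x → x* = 5.6842.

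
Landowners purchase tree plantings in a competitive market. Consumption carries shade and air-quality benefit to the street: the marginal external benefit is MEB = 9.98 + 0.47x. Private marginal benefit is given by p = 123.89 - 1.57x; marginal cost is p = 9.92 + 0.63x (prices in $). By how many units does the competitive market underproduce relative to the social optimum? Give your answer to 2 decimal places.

19.84 units

Market equilibrium (private): 9.92 + 0.63x = 123.89 - 1.57x → x_m = 51.8045.
Social marginal benefit = demand + MEB = 133.87 - 1.10x.
Set SMB = MC: 133.87 - 1.10x = 9.92 + 0.63x → x* = 71.6474.
Gap = |51.8045 − 71.6474| = 19.8429.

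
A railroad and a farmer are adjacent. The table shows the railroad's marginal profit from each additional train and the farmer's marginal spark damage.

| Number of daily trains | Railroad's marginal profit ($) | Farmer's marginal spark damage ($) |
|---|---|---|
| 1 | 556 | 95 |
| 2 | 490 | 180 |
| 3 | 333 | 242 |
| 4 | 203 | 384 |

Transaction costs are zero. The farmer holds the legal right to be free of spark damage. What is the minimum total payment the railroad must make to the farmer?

$517

Efficient level: marginal profit ≥ marginal spark damage through level 3, so k* = 3.
With the farmer holding the right, the railroad must at least compensate total damage at k*: 95 + 180 + 242 = 517.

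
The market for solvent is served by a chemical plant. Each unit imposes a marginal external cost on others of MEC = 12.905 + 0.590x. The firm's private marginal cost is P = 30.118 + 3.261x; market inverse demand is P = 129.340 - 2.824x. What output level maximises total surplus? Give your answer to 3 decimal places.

Social marginal cost = private MC + MEC = 43.023 + 3.851x.
Set SMC = demand: 43.023 + 3.851x = 129.340 - 2.824x → x* = 12.9314.

x* = 12.931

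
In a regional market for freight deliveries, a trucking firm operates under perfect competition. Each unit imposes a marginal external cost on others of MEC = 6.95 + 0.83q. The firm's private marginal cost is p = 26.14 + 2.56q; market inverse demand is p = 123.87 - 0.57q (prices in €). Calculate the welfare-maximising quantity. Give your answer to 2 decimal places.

Social marginal cost = private MC + MEC = 33.09 + 3.39q.
Set SMC = demand: 33.09 + 3.39q = 123.87 - 0.57q → q* = 22.9242.

q* = 22.92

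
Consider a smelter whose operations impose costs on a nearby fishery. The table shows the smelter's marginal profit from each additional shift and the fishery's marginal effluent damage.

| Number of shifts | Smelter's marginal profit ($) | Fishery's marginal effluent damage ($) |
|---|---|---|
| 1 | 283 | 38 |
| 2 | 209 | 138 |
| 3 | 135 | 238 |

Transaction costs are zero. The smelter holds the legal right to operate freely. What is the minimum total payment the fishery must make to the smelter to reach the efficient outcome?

Left alone the smelter would choose level 3 (marginal profit stays positive).
Efficient level: k* = 2 (marginal profit ≥ marginal effluent damage through 2).
The fishery must at least cover the smelter's forgone profit from cutting 3→2: 135 = 135.

$135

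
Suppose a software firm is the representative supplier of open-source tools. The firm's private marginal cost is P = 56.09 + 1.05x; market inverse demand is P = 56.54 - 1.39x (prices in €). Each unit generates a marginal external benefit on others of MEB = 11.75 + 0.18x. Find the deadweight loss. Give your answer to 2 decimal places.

Market equilibrium (private): 56.09 + 1.05x = 56.54 - 1.39x → x_m = 0.1844.
Social marginal cost = private MC − MEB = 44.34 + 0.87x.
Set SMC = demand: 44.34 + 0.87x = 56.54 - 1.39x → x* = 5.3982.
Between x* and x_m the wedge demand − SMC runs linearly from 0 to MEB(x_m), so the loss is a triangle.
DWL = ½ × 5.2138 × 11.7832 = 30.7176.

DWL = €30.72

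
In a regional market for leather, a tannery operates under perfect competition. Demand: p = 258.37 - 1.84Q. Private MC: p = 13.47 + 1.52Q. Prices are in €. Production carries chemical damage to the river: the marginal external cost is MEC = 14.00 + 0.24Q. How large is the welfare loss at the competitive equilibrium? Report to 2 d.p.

DWL = €137.75

Market equilibrium (private): 13.47 + 1.52Q = 258.37 - 1.84Q → Q_m = 72.8869.
Social marginal cost = private MC + MEC = 27.47 + 1.76Q.
Set SMC = demand: 27.47 + 1.76Q = 258.37 - 1.84Q → Q* = 64.1389.
The welfare-loss triangle has base |Q_m − Q*| and height MEC(Q_m) (the vertical gap between SMC and demand is zero at Q* and MEC at Q_m).
DWL = ½ × 8.7480 × 31.4929 = 137.7499.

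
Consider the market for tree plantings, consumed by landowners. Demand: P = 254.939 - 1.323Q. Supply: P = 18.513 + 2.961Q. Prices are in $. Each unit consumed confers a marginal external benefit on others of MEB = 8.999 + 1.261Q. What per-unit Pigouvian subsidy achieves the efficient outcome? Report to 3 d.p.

subsidy = $111.374 per unit

Social marginal benefit = demand + MEB = 263.938 - 0.062Q.
Set SMB = MC: 263.938 - 0.062Q = 18.513 + 2.961Q → Q* = 81.1859.
The Pigouvian subsidy equals MEB at Q*: 8.999 + 1.261×81.1859 = 111.3744.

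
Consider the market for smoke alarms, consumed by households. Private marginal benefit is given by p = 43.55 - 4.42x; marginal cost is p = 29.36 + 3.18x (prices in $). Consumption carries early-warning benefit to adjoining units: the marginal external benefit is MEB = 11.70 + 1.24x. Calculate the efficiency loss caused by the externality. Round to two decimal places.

Market equilibrium (private): 29.36 + 3.18x = 43.55 - 4.42x → x_m = 1.8671.
Social marginal benefit = demand + MEB = 55.25 - 3.18x.
Set SMB = MC: 55.25 - 3.18x = 29.36 + 3.18x → x* = 4.0708.
The welfare-loss triangle has base |x_m − x*| and height MEB(x_m) (the vertical gap between SMB and MC is zero at x* and MEB at x_m).
DWL = ½ × 2.2037 × 14.0152 = 15.4426.

DWL = $15.44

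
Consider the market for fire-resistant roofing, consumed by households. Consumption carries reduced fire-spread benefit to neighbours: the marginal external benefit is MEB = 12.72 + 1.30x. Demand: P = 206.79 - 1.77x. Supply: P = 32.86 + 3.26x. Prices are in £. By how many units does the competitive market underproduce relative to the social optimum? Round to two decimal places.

15.46 units

Market equilibrium (private): 32.86 + 3.26x = 206.79 - 1.77x → x_m = 34.5785.
Social marginal benefit = demand + MEB = 219.51 - 0.47x.
Set SMB = MC: 219.51 - 0.47x = 32.86 + 3.26x → x* = 50.0402.
Gap = |34.5785 − 50.0402| = 15.4617.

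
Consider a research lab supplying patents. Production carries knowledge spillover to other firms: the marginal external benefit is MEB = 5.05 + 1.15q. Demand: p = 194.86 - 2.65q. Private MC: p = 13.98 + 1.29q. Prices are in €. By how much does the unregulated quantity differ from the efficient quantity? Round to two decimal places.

Market equilibrium (private): 13.98 + 1.29q = 194.86 - 2.65q → q_m = 45.9086.
Social marginal cost = private MC − MEB = 8.93 + 0.14q.
Set SMC = demand: 8.93 + 0.14q = 194.86 - 2.65q → q* = 66.6416.
Gap = |45.9086 − 66.6416| = 20.7330.

20.73 units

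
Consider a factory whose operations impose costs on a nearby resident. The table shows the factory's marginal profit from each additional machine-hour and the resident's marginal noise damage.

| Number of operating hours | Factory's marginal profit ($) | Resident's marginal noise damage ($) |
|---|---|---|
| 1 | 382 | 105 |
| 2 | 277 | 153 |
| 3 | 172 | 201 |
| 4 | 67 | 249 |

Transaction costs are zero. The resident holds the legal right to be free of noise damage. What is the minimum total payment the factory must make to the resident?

$258

Efficient level: marginal profit ≥ marginal noise damage through level 2, so k* = 2.
With the resident holding the right, the factory must at least compensate total damage at k*: 105 + 153 = 258.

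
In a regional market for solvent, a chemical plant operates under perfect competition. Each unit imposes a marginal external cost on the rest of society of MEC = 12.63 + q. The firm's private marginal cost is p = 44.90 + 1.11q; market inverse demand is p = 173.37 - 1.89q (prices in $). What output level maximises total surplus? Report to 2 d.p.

q* = 28.96

Social marginal cost = private MC + MEC = 57.53 + 2.11q.
Set SMC = demand: 57.53 + 2.11q = 173.37 - 1.89q → q* = 28.9600.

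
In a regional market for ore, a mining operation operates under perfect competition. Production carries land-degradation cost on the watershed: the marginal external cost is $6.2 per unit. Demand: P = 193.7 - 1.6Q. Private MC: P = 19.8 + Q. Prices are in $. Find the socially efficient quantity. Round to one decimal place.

Q* = 64.5

Social marginal cost = private MC + MEC = 26.0 + Q.
Set SMC = demand: 26.0 + Q = 193.7 - 1.6Q → Q* = 64.5000.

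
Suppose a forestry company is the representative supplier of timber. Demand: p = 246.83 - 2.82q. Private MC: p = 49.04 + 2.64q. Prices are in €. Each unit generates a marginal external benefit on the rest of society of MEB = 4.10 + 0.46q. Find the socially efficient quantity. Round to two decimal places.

Social marginal cost = private MC − MEB = 44.94 + 2.18q.
Set SMC = demand: 44.94 + 2.18q = 246.83 - 2.82q → q* = 40.3780.

q* = 40.38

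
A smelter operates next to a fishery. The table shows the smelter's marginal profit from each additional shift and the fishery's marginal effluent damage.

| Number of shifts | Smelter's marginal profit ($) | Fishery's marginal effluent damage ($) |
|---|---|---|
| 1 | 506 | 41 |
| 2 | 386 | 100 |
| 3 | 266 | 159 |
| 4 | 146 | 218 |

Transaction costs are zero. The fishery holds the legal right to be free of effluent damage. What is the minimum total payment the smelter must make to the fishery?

$300

Efficient level: marginal profit ≥ marginal effluent damage through level 3, so k* = 3.
With the fishery holding the right, the smelter must at least compensate total damage at k*: 41 + 100 + 159 = 300.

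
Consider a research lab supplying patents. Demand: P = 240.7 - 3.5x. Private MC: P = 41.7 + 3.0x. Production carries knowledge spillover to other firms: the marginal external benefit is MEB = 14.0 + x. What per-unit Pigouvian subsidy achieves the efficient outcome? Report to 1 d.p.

subsidy = 52.7 per unit

Social marginal cost = private MC − MEB = 27.7 + 2.0x.
Set SMC = demand: 27.7 + 2.0x = 240.7 - 3.5x → x* = 38.7273.
The Pigouvian subsidy equals MEB at x*: 14.0 + 1.0×38.7273 = 52.7273.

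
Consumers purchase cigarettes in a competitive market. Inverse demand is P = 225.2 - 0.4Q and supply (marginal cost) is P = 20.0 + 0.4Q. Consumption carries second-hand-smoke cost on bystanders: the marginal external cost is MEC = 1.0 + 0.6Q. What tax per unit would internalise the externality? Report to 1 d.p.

Social marginal benefit = demand − MEC = 224.2 - Q.
Set SMB = MC: 224.2 - Q = 20.0 + 0.4Q → Q* = 145.8571.
The Pigouvian tax equals MEC at Q*: 1.0 + 0.6×145.8571 = 88.5143.

tax = 88.5 per unit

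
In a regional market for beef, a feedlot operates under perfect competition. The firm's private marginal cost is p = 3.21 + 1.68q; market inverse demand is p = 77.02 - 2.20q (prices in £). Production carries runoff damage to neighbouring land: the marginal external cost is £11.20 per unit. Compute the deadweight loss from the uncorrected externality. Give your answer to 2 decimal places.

DWL = £16.16

Market equilibrium (private): 3.21 + 1.68q = 77.02 - 2.20q → q_m = 19.0232.
Social marginal cost = private MC + MEC = 14.41 + 1.68q.
Set SMC = demand: 14.41 + 1.68q = 77.02 - 2.20q → q* = 16.1366.
The loss is the area between SMC and demand from q* to q_m; with linear curves that's a triangle of height MEC(q_m).
DWL = ½ × 2.8866 × 11.2000 = 16.1650.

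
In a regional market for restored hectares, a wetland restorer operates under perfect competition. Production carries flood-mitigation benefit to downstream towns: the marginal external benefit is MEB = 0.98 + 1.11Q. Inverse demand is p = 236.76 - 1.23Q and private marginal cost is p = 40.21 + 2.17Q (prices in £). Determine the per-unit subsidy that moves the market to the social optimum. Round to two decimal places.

subsidy = £96.73 per unit

Social marginal cost = private MC − MEB = 39.23 + 1.06Q.
Set SMC = demand: 39.23 + 1.06Q = 236.76 - 1.23Q → Q* = 86.2576.
The Pigouvian subsidy equals MEB at Q*: 0.98 + 1.11×86.2576 = 96.7259.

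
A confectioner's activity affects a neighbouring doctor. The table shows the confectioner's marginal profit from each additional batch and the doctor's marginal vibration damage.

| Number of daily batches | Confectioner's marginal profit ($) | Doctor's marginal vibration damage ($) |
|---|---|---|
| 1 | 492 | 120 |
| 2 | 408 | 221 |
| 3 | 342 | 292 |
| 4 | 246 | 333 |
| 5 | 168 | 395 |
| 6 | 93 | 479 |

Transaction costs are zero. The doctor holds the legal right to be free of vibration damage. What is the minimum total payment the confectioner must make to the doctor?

$633

Efficient level: marginal profit ≥ marginal vibration damage through level 3, so k* = 3.
With the doctor holding the right, the confectioner must at least compensate total damage at k*: 120 + 221 + 292 = 633.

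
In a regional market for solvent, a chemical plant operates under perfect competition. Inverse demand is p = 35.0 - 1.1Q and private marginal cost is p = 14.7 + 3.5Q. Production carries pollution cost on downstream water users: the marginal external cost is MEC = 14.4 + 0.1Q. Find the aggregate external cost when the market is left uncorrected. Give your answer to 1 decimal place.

64.5

Market equilibrium (private): 14.7 + 3.5Q = 35.0 - 1.1Q → Q_m = 4.4130.
Total external cost = ∫₀^{Q_m} (14.4 + 0.1Q) dQ = 14.4×4.4130 + ½×0.1×4.4130² = 64.5209.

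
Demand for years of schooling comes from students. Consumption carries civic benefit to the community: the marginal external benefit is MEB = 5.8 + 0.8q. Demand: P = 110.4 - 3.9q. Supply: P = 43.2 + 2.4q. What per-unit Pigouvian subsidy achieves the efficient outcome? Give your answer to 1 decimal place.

Social marginal benefit = demand + MEB = 116.2 - 3.1q.
Set SMB = MC: 116.2 - 3.1q = 43.2 + 2.4q → q* = 13.2727.
The Pigouvian subsidy equals MEB at q*: 5.8 + 0.8×13.2727 = 16.4182.

subsidy = 16.4 per unit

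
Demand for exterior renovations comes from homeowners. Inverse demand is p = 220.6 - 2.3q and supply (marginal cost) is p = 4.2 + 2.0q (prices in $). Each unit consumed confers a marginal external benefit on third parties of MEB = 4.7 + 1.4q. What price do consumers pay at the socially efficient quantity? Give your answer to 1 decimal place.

P = $45.2

Social marginal benefit = demand + MEB = 225.3 - 0.9q.
Set SMB = MC: 225.3 - 0.9q = 4.2 + 2.0q → q* = 76.2414.
Consumer price on the demand curve at q*: 220.6 − 2.3×76.2414 = 45.2448.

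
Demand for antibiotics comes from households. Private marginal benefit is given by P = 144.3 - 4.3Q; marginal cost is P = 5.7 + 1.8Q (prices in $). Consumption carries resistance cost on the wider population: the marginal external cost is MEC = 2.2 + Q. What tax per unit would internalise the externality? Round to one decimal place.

Social marginal benefit = demand − MEC = 142.1 - 5.3Q.
Set SMB = MC: 142.1 - 5.3Q = 5.7 + 1.8Q → Q* = 19.2113.
The Pigouvian tax equals MEC at Q*: 2.2 + 1.0×19.2113 = 21.4113.

tax = $21.4 per unit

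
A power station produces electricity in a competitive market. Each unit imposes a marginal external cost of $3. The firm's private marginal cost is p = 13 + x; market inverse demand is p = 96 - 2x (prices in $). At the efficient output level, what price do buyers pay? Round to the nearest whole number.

P = $43

Social marginal cost = private MC + MEC = 16 + x.
Set SMC = demand: 16 + x = 96 - 2x → x* = 26.6667.
Consumer price on the demand curve at x*: 96 − 2×26.6667 = 42.6666.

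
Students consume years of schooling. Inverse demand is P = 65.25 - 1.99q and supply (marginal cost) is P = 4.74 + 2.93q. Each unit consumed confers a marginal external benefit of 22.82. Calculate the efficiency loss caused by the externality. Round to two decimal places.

DWL = 52.92

Market equilibrium (private): 4.74 + 2.93q = 65.25 - 1.99q → q_m = 12.2988.
Social marginal benefit = demand + MEB = 88.07 - 1.99q.
Set SMB = MC: 88.07 - 1.99q = 4.74 + 2.93q → q* = 16.9370.
The welfare-loss triangle has base |q_m − q*| and height MEB(q_m) (the vertical gap between SMB and MC is zero at q* and MEB at q_m).
DWL = ½ × 4.6382 × 22.8200 = 52.9219.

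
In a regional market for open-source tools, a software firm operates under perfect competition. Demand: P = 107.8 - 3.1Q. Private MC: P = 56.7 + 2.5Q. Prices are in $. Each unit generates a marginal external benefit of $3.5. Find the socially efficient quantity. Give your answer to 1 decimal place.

Social marginal cost = private MC − MEB = 53.2 + 2.5Q.
Set SMC = demand: 53.2 + 2.5Q = 107.8 - 3.1Q → Q* = 9.7500.

Q* = 9.8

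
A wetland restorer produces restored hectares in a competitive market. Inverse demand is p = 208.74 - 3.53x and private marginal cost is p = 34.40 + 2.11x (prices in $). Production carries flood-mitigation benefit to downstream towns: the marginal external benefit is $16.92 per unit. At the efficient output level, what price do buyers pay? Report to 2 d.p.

Social marginal cost = private MC − MEB = 17.48 + 2.11x.
Set SMC = demand: 17.48 + 2.11x = 208.74 - 3.53x → x* = 33.9113.
Consumer price on the demand curve at x*: 208.74 − 3.53×33.9113 = 89.0331.

P = $89.03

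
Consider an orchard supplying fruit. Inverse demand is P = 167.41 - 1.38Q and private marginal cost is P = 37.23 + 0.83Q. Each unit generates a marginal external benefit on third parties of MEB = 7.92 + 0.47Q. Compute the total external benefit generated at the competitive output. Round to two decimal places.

1281.93

Market equilibrium (private): 37.23 + 0.83Q = 167.41 - 1.38Q → Q_m = 58.9050.
Total external benefit = ∫₀^{Q_m} (7.92 + 0.47Q) dQ = 7.92×58.9050 + ½×0.47×58.9050² = 1281.9304.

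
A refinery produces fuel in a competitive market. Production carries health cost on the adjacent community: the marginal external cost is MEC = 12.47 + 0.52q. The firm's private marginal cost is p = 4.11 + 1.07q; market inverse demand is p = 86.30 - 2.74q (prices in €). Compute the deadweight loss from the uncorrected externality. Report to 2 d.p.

Market equilibrium (private): 4.11 + 1.07q = 86.30 - 2.74q → q_m = 21.5722.
Social marginal cost = private MC + MEC = 16.58 + 1.59q.
Set SMC = demand: 16.58 + 1.59q = 86.30 - 2.74q → q* = 16.1016.
The loss is the area between SMC and demand from q* to q_m; with linear curves that's a triangle of height MEC(q_m).
DWL = ½ × 5.4706 × 23.6875 = 64.7924.

DWL = €64.79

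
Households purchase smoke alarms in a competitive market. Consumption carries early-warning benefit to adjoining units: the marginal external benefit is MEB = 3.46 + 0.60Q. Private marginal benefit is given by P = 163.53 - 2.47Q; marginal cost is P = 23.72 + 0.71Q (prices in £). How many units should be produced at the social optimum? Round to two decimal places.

Q* = 55.53

Social marginal benefit = demand + MEB = 166.99 - 1.87Q.
Set SMB = MC: 166.99 - 1.87Q = 23.72 + 0.71Q → Q* = 55.5310.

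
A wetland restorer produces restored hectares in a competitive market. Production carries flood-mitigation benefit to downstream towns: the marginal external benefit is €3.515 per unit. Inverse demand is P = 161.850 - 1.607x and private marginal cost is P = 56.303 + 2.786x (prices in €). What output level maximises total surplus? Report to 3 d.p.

Social marginal cost = private MC − MEB = 52.788 + 2.786x.
Set SMC = demand: 52.788 + 2.786x = 161.850 - 1.607x → x* = 24.8263.

x* = 24.826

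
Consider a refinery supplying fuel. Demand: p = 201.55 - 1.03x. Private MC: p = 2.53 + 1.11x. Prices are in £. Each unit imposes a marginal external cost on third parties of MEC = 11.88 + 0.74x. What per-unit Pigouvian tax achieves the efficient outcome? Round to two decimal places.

tax = £59.96 per unit

Social marginal cost = private MC + MEC = 14.41 + 1.85x.
Set SMC = demand: 14.41 + 1.85x = 201.55 - 1.03x → x* = 64.9792.
The Pigouvian tax equals MEC at x*: 11.88 + 0.74×64.9792 = 59.9646.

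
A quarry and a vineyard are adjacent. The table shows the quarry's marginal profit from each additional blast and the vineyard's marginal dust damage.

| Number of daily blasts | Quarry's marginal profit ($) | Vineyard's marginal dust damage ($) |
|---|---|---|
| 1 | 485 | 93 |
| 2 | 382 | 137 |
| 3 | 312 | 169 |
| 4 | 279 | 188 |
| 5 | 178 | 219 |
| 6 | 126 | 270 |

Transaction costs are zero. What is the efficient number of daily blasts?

Bargaining reaches the level where marginal profit last exceeds marginal dust damage.
That holds through level 4 (279 ≥ 188) but not at 5 (178 < 219).

4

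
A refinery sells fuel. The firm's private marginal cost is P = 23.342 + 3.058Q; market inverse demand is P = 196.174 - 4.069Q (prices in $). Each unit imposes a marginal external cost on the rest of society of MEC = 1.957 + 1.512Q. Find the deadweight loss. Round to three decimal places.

Market equilibrium (private): 23.342 + 3.058Q = 196.174 - 4.069Q → Q_m = 24.2503.
Social marginal cost = private MC + MEC = 25.299 + 4.570Q.
Set SMC = demand: 25.299 + 4.570Q = 196.174 - 4.069Q → Q* = 19.7795.
Height of the DWL triangle at Q_m is SMC(Q_m) − demand(Q_m) = MEC(Q_m) = 38.6235.
DWL = ½ × 4.4708 × 38.6235 = 86.3390.

DWL = $86.339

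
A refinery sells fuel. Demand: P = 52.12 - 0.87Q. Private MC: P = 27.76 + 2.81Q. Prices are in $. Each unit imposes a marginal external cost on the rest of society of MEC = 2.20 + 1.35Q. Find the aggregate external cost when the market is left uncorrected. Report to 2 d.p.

Market equilibrium (private): 27.76 + 2.81Q = 52.12 - 0.87Q → Q_m = 6.6196.
Total external cost = ∫₀^{Q_m} (2.20 + 1.35Q) dQ = 2.20×6.6196 + ½×1.35×6.6196² = 44.1410.

$44.14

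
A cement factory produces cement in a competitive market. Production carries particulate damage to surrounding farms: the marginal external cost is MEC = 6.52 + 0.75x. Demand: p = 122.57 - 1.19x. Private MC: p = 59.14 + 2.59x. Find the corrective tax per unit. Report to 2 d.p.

tax = 15.94 per unit

Social marginal cost = private MC + MEC = 65.66 + 3.34x.
Set SMC = demand: 65.66 + 3.34x = 122.57 - 1.19x → x* = 12.5629.
The Pigouvian tax equals MEC at x*: 6.52 + 0.75×12.5629 = 15.9422.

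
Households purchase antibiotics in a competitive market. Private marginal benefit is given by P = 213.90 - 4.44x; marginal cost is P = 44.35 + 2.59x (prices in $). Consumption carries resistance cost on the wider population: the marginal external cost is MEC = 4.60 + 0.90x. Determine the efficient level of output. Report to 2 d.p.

x* = 20.80

Social marginal benefit = demand − MEC = 209.30 - 5.34x.
Set SMB = MC: 209.30 - 5.34x = 44.35 + 2.59x → x* = 20.8008.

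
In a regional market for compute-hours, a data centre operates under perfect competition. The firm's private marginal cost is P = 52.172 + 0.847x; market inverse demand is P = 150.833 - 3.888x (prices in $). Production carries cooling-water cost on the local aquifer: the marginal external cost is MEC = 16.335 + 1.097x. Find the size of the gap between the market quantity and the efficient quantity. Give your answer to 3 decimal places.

6.720 units

Market equilibrium (private): 52.172 + 0.847x = 150.833 - 3.888x → x_m = 20.8365.
Social marginal cost = private MC + MEC = 68.507 + 1.944x.
Set SMC = demand: 68.507 + 1.944x = 150.833 - 3.888x → x* = 14.1163.
Gap = |20.8365 − 14.1163| = 6.7202.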